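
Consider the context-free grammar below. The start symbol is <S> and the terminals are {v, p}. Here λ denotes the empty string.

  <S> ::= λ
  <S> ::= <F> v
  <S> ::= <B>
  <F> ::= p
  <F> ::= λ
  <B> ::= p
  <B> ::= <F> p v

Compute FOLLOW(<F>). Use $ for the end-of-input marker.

FIRST(<F>) = {λ, p}
FIRST(<B>) = {p}  (via <F> p v)
FIRST(<S>) = {λ, p, v}  (via <F> v, <B>)
FOLLOW(<S>) includes $ since <S> is the start symbol.
FOLLOW(<S>): <S> appears on no right-hand side. Thus FOLLOW(<S>) = {$}.
FOLLOW(<F>): in <S>::=<F> v, <F> is followed by v with FIRST {v}; in <B>::=<F> p v, <F> is followed by p v with FIRST {p}. Thus FOLLOW(<F>) = {p, v}.
FOLLOW(<B>): in <S>::=<B>, the suffix after <B> is empty, so FOLLOW(<B>) ⊇ FOLLOW(<S>) = {$}. Thus FOLLOW(<B>) = {$}.

{p, v}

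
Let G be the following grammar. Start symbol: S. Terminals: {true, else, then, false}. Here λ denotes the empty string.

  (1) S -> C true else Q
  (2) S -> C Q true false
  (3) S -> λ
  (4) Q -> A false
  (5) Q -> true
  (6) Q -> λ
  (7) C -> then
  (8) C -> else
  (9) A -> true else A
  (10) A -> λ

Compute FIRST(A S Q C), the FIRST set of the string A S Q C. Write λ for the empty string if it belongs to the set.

{else, false, then, true}

FIRST(C) = {else, then}
FIRST(A) = {λ, true}
FIRST(S) = {λ, else, then}  (via C true else Q, C Q true false)
FIRST(Q) = {λ, false, true}  (via A false)
FIRST(A S Q C): take FIRST of each symbol in turn, carrying on past any symbol whose FIRST contains λ; result {else, false, then, true}.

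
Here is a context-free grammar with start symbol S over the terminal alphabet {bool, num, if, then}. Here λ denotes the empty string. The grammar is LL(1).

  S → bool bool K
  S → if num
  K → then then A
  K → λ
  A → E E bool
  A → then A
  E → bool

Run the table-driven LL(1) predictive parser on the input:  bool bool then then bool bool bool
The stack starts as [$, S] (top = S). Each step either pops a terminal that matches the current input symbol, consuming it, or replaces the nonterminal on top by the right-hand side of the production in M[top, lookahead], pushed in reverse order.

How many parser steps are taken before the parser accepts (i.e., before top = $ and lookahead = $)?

step 1: stack=$ S  input=bool bool then then bool bool bool $  — expand S → bool bool K
step 2: stack=$ K bool bool  input=bool bool then then bool bool bool $  — match bool
step 3: stack=$ K bool  input=bool then then bool bool bool $  — match bool
step 4: stack=$ K  input=then then bool bool bool $  — expand K → then then A
step 5: stack=$ A then then  input=then then bool bool bool $  — match then
step 6: stack=$ A then  input=then bool bool bool $  — match then
step 7: stack=$ A  input=bool bool bool $  — expand A → E E bool
step 8: stack=$ bool E E  input=bool bool bool $  — expand E → bool
step 9: stack=$ bool E bool  input=bool bool bool $  — match bool
step 10: stack=$ bool E  input=bool bool $  — expand E → bool
step 11: stack=$ bool bool  input=bool bool $  — match bool
step 12: stack=$ bool  input=bool $  — match bool
Accept reached after 12 steps.

12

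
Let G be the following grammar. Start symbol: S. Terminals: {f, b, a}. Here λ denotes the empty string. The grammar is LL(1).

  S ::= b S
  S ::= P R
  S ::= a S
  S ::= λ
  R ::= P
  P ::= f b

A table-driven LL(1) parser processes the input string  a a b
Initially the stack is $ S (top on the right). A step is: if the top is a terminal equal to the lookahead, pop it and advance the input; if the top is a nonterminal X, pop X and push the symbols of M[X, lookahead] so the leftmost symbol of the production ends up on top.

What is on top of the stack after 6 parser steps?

S

     Stack  Input    Action
  1  $ S    a a b $  expand S ::= a S
  2  $ S a  a a b $  match a
  3  $ S    a b $    expand S ::= a S
  4  $ S a  a b $    match a
  5  $ S    b $      expand S ::= b S
  6  $ S b  b $      match b
Stack after step 6: $ S (top = S).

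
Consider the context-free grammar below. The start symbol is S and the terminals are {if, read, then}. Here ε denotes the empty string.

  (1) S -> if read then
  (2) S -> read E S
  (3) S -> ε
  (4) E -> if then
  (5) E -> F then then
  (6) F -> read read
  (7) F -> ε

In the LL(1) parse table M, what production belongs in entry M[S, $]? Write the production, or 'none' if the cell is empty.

S -> ε

FIRST(S) = {ε, if, read}
FIRST(F) = {ε, read}
FIRST(E) = {if, read, then}  (via F then then)
FOLLOW(S) includes $ since S is the start symbol.
FOLLOW(S): in S->read E S, the suffix after S is empty (adds nothing new). Thus FOLLOW(S) = {$}.
For S -> if read then: FIRST(if read then) = {if}, so it goes in M[S, t] for t ∈ {if}.
For S -> read E S: FIRST(read E S) = {read}, so it goes in M[S, t] for t ∈ {read}.
For S -> ε: FIRST(ε) = {ε}, so it goes in M[S, t] for t ∈ {}; since ε ∈ FIRST, also for every t ∈ FOLLOW(S) = {$}.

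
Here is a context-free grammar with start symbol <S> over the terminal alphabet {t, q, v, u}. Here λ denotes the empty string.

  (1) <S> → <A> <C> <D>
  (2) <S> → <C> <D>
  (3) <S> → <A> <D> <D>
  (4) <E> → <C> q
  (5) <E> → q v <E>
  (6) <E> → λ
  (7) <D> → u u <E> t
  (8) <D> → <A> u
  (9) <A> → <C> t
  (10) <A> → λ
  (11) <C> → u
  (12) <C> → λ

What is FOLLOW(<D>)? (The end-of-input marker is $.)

{$, t, u}

FIRST(<C>) = {λ, u}
FIRST(<E>) = {λ, q, u}  (via <C> q)
FIRST(<A>) = {λ, t, u}  (via <C> t)
FIRST(<D>) = {t, u}  (via <A> u)
FIRST(<S>) = {t, u}  (via <A> <C> <D>, <C> <D>, <A> <D> <D>)
FOLLOW(<S>) includes $ since <S> is the start symbol.
FOLLOW(<S>): <S> appears on no right-hand side. Thus FOLLOW(<S>) = {$}.
FOLLOW(<E>): in <E>→q v <E>, the suffix after <E> is empty (adds nothing new); in <D>→u u <E> t, <E> is followed by t with FIRST {t}. Thus FOLLOW(<E>) = {t}.
FOLLOW(<D>): in <S>→<A> <C> <D>, the suffix after <D> is empty, so FOLLOW(<D>) ⊇ FOLLOW(<S>) = {$}; in <S>→<C> <D>, the suffix after <D> is empty, so FOLLOW(<D>) ⊇ FOLLOW(<S>) = {$}; in <S>→<A> <D> <D> (occurrence 1), <D> is followed by <D> with FIRST {t, u}; in <S>→<A> <D> <D> (occurrence 2), the suffix after <D> is empty, so FOLLOW(<D>) ⊇ FOLLOW(<S>) = {$}. Thus FOLLOW(<D>) = {$, t, u}.
FOLLOW(<A>): in <S>→<A> <C> <D>, <A> is followed by <C> <D> with FIRST {t, u}; in <S>→<A> <D> <D>, <A> is followed by <D> <D> with FIRST {t, u}; in <D>→<A> u, <A> is followed by u with FIRST {u}. Thus FOLLOW(<A>) = {t, u}.
FOLLOW(<C>): in <S>→<A> <C> <D>, <C> is followed by <D> with FIRST {t, u}; in <S>→<C> <D>, <C> is followed by <D> with FIRST {t, u}; in <E>→<C> q, <C> is followed by q with FIRST {q}; in <A>→<C> t, <C> is followed by t with FIRST {t}. Thus FOLLOW(<C>) = {q, t, u}.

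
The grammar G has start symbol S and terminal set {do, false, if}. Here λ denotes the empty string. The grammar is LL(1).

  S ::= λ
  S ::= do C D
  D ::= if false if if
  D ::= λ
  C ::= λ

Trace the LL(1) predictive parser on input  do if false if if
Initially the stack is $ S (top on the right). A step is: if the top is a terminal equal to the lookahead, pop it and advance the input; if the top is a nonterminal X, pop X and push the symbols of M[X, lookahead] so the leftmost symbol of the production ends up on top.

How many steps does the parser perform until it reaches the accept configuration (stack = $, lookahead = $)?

8

step 1: stack=$ S  input=do if false if if $  — expand S ::= do C D
step 2: stack=$ D C do  input=do if false if if $  — match do
step 3: stack=$ D C  input=if false if if $  — expand C ::= λ
step 4: stack=$ D  input=if false if if $  — expand D ::= if false if if
step 5: stack=$ if if false if  input=if false if if $  — match if
step 6: stack=$ if if false  input=false if if $  — match false
step 7: stack=$ if if  input=if if $  — match if
step 8: stack=$ if  input=if $  — match if
Accept reached after 8 steps.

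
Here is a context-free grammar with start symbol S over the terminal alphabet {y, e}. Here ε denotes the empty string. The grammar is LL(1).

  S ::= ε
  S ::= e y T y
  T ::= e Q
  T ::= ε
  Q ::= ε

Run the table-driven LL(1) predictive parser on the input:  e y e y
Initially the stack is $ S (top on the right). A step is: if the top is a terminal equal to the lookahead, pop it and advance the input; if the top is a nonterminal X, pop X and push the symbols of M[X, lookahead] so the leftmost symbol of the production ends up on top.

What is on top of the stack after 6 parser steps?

y

step 1: stack=$ S  input=e y e y $  — expand S ::= e y T y
step 2: stack=$ y T y e  input=e y e y $  — match e
step 3: stack=$ y T y  input=y e y $  — match y
step 4: stack=$ y T  input=e y $  — expand T ::= e Q
step 5: stack=$ y Q e  input=e y $  — match e
step 6: stack=$ y Q  input=y $  — expand Q ::= ε
Stack after step 6: $ y (top = y).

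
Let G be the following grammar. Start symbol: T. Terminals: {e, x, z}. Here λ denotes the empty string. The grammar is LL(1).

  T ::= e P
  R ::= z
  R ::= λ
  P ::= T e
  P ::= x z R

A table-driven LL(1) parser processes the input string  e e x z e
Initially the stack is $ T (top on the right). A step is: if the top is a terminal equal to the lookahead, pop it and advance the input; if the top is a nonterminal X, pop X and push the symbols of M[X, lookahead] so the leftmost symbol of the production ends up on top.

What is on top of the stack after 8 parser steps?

     Stack      Input        Action
  1  $ T        e e x z e $  expand T ::= e P
  2  $ P e      e e x z e $  match e
  3  $ P        e x z e $    expand P ::= T e
  4  $ e T      e x z e $    expand T ::= e P
  5  $ e P e    e x z e $    match e
  6  $ e P      x z e $      expand P ::= x z R
  7  $ e R z x  x z e $      match x
  8  $ e R z    z e $        match z
Stack after step 8: $ e R (top = R).

R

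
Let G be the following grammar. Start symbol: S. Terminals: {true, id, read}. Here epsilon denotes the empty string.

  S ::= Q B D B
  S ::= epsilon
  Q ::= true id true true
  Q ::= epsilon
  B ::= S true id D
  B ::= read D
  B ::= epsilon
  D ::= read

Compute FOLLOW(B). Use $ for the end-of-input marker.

FIRST(Q): from Q::=true id true true we get {true}; from Q::=epsilon we get {epsilon}. So FIRST(Q) = {epsilon, true}.
FIRST(D): from D::=read we get {read}. So FIRST(D) = {read}.
FIRST(S): from S::=Q B D B we get {read, true}; from S::=epsilon we get {epsilon}. So FIRST(S) = {epsilon, read, true}.
FIRST(B): from B::=S true id D we get {read, true}; from B::=read D we get {read}; from B::=epsilon we get {epsilon}. So FIRST(B) = {epsilon, read, true}.
FOLLOW(S) includes $ since S is the start symbol.
FOLLOW(S): in B::=S true id D, S is followed by true id D with FIRST {true}. Thus FOLLOW(S) = {$, true}.
FOLLOW(Q): in S::=Q B D B, Q is followed by B D B with FIRST {read, true}. Thus FOLLOW(Q) = {read, true}.
FOLLOW(B): in S::=Q B D B (occurrence 1), B is followed by D B with FIRST {read}; in S::=Q B D B (occurrence 2), the suffix after B is empty, so FOLLOW(B) ⊇ FOLLOW(S) = {$, true}. Thus FOLLOW(B) = {$, read, true}.
FOLLOW(D): in S::=Q B D B, D is followed by B with FIRST {epsilon, read, true}; in S::=Q B D B, the suffix after D is nullable, so FOLLOW(D) ⊇ FOLLOW(S) = {$, true}; in B::=S true id D, the suffix after D is empty, so FOLLOW(D) ⊇ FOLLOW(B) = {$, read, true}; in B::=read D, the suffix after D is empty, so FOLLOW(D) ⊇ FOLLOW(B) = {$, read, true}. Thus FOLLOW(D) = {$, read, true}.

{$, read, true}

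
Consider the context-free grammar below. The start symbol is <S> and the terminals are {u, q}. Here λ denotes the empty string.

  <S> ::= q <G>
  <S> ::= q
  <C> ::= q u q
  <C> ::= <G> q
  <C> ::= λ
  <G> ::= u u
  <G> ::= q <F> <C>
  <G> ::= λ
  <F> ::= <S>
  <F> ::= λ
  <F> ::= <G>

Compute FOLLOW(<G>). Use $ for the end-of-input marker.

{$, q, u}

FIRST(<S>): from <S>::=q <G> we get {q}; from <S>::=q we get {q}. So FIRST(<S>) = {q}.
FIRST(<G>): from <G>::=u u we get {u}; from <G>::=q <F> <C> we get {q}; from <G>::=λ we get {λ}. So FIRST(<G>) = {λ, q, u}.
FIRST(<C>): from <C>::=q u q we get {q}; from <C>::=<G> q we get {q, u}; from <C>::=λ we get {λ}. So FIRST(<C>) = {λ, q, u}.
FIRST(<F>): from <F>::=<S> we get {q}; from <F>::=λ we get {λ}; from <F>::=<G> we get {λ, q, u}. So FIRST(<F>) = {λ, q, u}.
FOLLOW(<S>) includes $ since <S> is the start symbol.
FOLLOW(<S>): in <F>::=<S>, the suffix after <S> is empty, so FOLLOW(<S>) ⊇ FOLLOW(<F>) = {$, q, u}. Thus FOLLOW(<S>) = {$, q, u}.
FOLLOW(<C>): in <G>::=q <F> <C>, the suffix after <C> is empty, so FOLLOW(<C>) ⊇ FOLLOW(<G>) = {$, q, u}. Thus FOLLOW(<C>) = {$, q, u}.
FOLLOW(<G>): in <S>::=q <G>, the suffix after <G> is empty, so FOLLOW(<G>) ⊇ FOLLOW(<S>) = {$, q, u}; in <C>::=<G> q, <G> is followed by q with FIRST {q}; in <F>::=<G>, the suffix after <G> is empty, so FOLLOW(<G>) ⊇ FOLLOW(<F>) = {$, q, u}. Thus FOLLOW(<G>) = {$, q, u}.
FOLLOW(<F>): in <G>::=q <F> <C>, <F> is followed by <C> with FIRST {λ, q, u}; in <G>::=q <F> <C>, the suffix after <F> is nullable, so FOLLOW(<F>) ⊇ FOLLOW(<G>) = {$, q, u}. Thus FOLLOW(<F>) = {$, q, u}.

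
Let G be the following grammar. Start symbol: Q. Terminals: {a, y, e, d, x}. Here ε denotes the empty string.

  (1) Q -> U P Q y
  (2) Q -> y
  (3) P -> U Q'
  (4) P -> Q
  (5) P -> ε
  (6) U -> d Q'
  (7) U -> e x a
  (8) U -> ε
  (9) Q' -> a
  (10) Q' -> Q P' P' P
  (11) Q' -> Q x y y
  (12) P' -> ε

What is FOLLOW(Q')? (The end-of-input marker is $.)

FIRST(U): from U->d Q' we get {d}; from U->e x a we get {e}; from U->ε we get {ε}. So FIRST(U) = {ε, d, e}.
FIRST(P'): from P'->ε we get {ε}. So FIRST(P') = {ε}.
FIRST(Q): from Q->U P Q y we get {a, d, e, y}; from Q->y we get {y}. So FIRST(Q) = {a, d, e, y}.
FIRST(Q'): from Q'->a we get {a}; from Q'->Q P' P' P we get {a, d, e, y}; from Q'->Q x y y we get {a, d, e, y}. So FIRST(Q') = {a, d, e, y}.
FIRST(P): from P->U Q' we get {a, d, e, y}; from P->Q we get {a, d, e, y}; from P->ε we get {ε}. So FIRST(P) = {ε, a, d, e, y}.
FOLLOW(Q) includes $ since Q is the start symbol.
FOLLOW(U): in Q->U P Q y, U is followed by P Q y with FIRST {a, d, e, y}; in P->U Q', U is followed by Q' with FIRST {a, d, e, y}. Thus FOLLOW(U) = {a, d, e, y}.
FOLLOW(Q): in Q->U P Q y, Q is followed by y with FIRST {y}; in P->Q, the suffix after Q is empty, so FOLLOW(Q) ⊇ FOLLOW(P) = {a, d, e, y}; in Q'->Q P' P' P, Q is followed by P' P' P with FIRST {ε, a, d, e, y}; in Q'->Q P' P' P, the suffix after Q is nullable, so FOLLOW(Q) ⊇ FOLLOW(Q') = {a, d, e, y}; in Q'->Q x y y, Q is followed by x y y with FIRST {x}. Thus FOLLOW(Q) = {$, a, d, e, x, y}.
FOLLOW(P): in Q->U P Q y, P is followed by Q y with FIRST {a, d, e, y}; in Q'->Q P' P' P, the suffix after P is empty, so FOLLOW(P) ⊇ FOLLOW(Q') = {a, d, e, y}. Thus FOLLOW(P) = {a, d, e, y}.
FOLLOW(Q'): in P->U Q', the suffix after Q' is empty, so FOLLOW(Q') ⊇ FOLLOW(P) = {a, d, e, y}; in U->d Q', the suffix after Q' is empty, so FOLLOW(Q') ⊇ FOLLOW(U) = {a, d, e, y}. Thus FOLLOW(Q') = {a, d, e, y}.
FOLLOW(P'): in Q'->Q P' P' P (occurrence 1), P' is followed by P' P with FIRST {ε, a, d, e, y}; in Q'->Q P' P' P (occurrence 1), the suffix after P' is nullable, so FOLLOW(P') ⊇ FOLLOW(Q') = {a, d, e, y}; in Q'->Q P' P' P (occurrence 2), P' is followed by P with FIRST {ε, a, d, e, y}; in Q'->Q P' P' P (occurrence 2), the suffix after P' is nullable, so FOLLOW(P') ⊇ FOLLOW(Q') = {a, d, e, y}. Thus FOLLOW(P') = {a, d, e, y}.

{a, d, e, y}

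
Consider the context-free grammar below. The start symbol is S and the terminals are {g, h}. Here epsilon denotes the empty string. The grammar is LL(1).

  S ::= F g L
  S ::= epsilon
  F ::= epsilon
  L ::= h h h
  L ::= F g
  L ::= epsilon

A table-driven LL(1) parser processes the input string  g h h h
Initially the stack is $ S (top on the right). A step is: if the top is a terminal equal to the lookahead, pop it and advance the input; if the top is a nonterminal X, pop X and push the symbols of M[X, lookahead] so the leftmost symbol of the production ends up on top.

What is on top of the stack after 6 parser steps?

h

step 1: stack=$ S  input=g h h h $  — expand S ::= F g L
step 2: stack=$ L g F  input=g h h h $  — expand F ::= epsilon
step 3: stack=$ L g  input=g h h h $  — match g
step 4: stack=$ L  input=h h h $  — expand L ::= h h h
step 5: stack=$ h h h  input=h h h $  — match h
step 6: stack=$ h h  input=h h $  — match h
Stack after step 6: $ h (top = h).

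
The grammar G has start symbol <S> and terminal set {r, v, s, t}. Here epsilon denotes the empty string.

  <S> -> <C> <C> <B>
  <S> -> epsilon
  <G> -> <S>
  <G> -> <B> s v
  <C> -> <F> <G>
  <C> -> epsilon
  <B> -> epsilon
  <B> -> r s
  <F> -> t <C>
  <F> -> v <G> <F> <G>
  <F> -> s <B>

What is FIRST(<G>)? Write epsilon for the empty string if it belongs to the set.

FIRST(<B>): from <B>->epsilon we get {epsilon}; from <B>->r s we get {r}. So FIRST(<B>) = {epsilon, r}.
FIRST(<F>): from <F>->t <C> we get {t}; from <F>->v <G> <F> <G> we get {v}; from <F>->s <B> we get {s}. So FIRST(<F>) = {s, t, v}.
FIRST(<C>): from <C>-><F> <G> we get {s, t, v}; from <C>->epsilon we get {epsilon}. So FIRST(<C>) = {epsilon, s, t, v}.
FIRST(<S>): from <S>-><C> <C> <B> we get {epsilon, r, s, t, v}; from <S>->epsilon we get {epsilon}. So FIRST(<S>) = {epsilon, r, s, t, v}.
FIRST(<G>): from <G>-><S> we get {epsilon, r, s, t, v}; from <G>-><B> s v we get {r, s}. So FIRST(<G>) = {epsilon, r, s, t, v}.

{epsilon, r, s, t, v}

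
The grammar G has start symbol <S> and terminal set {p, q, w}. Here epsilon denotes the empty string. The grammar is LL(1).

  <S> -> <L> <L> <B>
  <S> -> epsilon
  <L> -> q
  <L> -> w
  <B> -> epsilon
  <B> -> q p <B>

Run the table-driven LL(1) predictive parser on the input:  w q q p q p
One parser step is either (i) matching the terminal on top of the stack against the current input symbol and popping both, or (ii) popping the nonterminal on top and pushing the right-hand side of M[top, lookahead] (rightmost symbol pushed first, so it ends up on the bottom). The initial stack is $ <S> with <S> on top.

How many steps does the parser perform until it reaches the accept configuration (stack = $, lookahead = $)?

12

      Stack          Input          Action
   1  $ <S>          w q q p q p $  expand <S> -> <L> <L> <B>
   2  $ <B> <L> <L>  w q q p q p $  expand <L> -> w
   3  $ <B> <L> w    w q q p q p $  match w
   4  $ <B> <L>      q q p q p $    expand <L> -> q
   5  $ <B> q        q q p q p $    match q
   6  $ <B>          q p q p $      expand <B> -> q p <B>
   7  $ <B> p q      q p q p $      match q
   8  $ <B> p        p q p $        match p
   9  $ <B>          q p $          expand <B> -> q p <B>
  10  $ <B> p q      q p $          match q
  11  $ <B> p        p $            match p
  12  $ <B>          $              expand <B> -> epsilon
Accept reached after 12 steps.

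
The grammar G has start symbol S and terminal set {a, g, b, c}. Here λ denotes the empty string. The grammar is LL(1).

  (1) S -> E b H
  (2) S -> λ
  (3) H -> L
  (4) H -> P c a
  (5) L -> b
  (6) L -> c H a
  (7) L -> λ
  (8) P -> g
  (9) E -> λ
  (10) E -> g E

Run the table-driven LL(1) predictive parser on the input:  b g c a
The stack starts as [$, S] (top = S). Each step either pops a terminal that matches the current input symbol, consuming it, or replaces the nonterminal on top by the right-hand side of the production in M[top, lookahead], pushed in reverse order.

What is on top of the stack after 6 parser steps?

     Stack    Input      Action
  1  $ S      b g c a $  expand S -> E b H
  2  $ H b E  b g c a $  expand E -> λ
  3  $ H b    b g c a $  match b
  4  $ H      g c a $    expand H -> P c a
  5  $ a c P  g c a $    expand P -> g
  6  $ a c g  g c a $    match g
Stack after step 6: $ a c (top = c).

c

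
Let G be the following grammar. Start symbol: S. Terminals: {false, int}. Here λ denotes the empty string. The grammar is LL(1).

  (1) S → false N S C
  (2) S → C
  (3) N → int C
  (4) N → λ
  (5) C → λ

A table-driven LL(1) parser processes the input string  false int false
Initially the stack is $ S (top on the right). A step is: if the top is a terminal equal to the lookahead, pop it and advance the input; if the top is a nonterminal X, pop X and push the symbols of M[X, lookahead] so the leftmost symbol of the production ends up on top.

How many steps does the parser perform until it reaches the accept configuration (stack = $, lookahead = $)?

12

step 1: stack=$ S  input=false int false $  — expand S → false N S C
step 2: stack=$ C S N false  input=false int false $  — match false
step 3: stack=$ C S N  input=int false $  — expand N → int C
step 4: stack=$ C S C int  input=int false $  — match int
step 5: stack=$ C S C  input=false $  — expand C → λ
step 6: stack=$ C S  input=false $  — expand S → false N S C
step 7: stack=$ C C S N false  input=false $  — match false
step 8: stack=$ C C S N  input=$  — expand N → λ
step 9: stack=$ C C S  input=$  — expand S → C
step 10: stack=$ C C C  input=$  — expand C → λ
step 11: stack=$ C C  input=$  — expand C → λ
step 12: stack=$ C  input=$  — expand C → λ
Accept reached after 12 steps.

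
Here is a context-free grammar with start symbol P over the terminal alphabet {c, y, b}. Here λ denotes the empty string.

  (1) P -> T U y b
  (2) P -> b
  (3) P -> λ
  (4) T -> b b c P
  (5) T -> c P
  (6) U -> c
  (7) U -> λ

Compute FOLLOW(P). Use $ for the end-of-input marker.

{$, c, y}

FIRST(T) = {b, c}
FIRST(U) = {λ, c}
FIRST(P) = {λ, b, c}  (via T U y b)
FOLLOW(P) includes $ since P is the start symbol.
FOLLOW(T): in P->T U y b, T is followed by U y b with FIRST {c, y}. Thus FOLLOW(T) = {c, y}.
FOLLOW(P): in T->b b c P, the suffix after P is empty, so FOLLOW(P) ⊇ FOLLOW(T) = {c, y}; in T->c P, the suffix after P is empty, so FOLLOW(P) ⊇ FOLLOW(T) = {c, y}. Thus FOLLOW(P) = {$, c, y}.
FOLLOW(U): in P->T U y b, U is followed by y b with FIRST {y}. Thus FOLLOW(U) = {y}.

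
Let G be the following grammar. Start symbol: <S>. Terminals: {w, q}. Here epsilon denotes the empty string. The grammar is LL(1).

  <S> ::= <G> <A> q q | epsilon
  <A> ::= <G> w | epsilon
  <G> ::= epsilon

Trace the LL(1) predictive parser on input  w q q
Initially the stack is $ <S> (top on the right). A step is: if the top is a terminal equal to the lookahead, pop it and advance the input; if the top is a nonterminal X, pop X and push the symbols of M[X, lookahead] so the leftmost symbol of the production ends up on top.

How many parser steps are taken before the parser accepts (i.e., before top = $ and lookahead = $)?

7

step 1: stack=$ <S>  input=w q q $  — expand <S> ::= <G> <A> q q
step 2: stack=$ q q <A> <G>  input=w q q $  — expand <G> ::= epsilon
step 3: stack=$ q q <A>  input=w q q $  — expand <A> ::= <G> w
step 4: stack=$ q q w <G>  input=w q q $  — expand <G> ::= epsilon
step 5: stack=$ q q w  input=w q q $  — match w
step 6: stack=$ q q  input=q q $  — match q
step 7: stack=$ q  input=q $  — match q
Accept reached after 7 steps.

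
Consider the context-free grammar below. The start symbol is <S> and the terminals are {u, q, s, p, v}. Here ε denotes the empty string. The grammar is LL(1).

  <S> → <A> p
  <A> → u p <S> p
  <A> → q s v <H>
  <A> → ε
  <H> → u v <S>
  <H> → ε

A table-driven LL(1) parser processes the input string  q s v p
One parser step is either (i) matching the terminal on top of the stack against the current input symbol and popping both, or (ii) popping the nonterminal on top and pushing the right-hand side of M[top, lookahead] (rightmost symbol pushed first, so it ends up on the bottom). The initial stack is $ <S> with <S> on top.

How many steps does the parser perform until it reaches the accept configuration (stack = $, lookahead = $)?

     Stack          Input      Action
  1  $ <S>          q s v p $  expand <S> → <A> p
  2  $ p <A>        q s v p $  expand <A> → q s v <H>
  3  $ p <H> v s q  q s v p $  match q
  4  $ p <H> v s    s v p $    match s
  5  $ p <H> v      v p $      match v
  6  $ p <H>        p $        expand <H> → ε
  7  $ p            p $        match p
Accept reached after 7 steps.

7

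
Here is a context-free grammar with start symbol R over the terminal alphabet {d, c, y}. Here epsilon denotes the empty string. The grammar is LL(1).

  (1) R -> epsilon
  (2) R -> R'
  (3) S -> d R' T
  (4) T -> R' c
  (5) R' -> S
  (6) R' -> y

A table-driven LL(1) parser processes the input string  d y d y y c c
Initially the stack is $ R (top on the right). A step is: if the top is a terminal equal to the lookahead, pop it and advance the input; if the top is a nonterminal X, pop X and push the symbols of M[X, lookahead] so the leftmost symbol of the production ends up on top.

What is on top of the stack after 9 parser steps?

     Stack     Input            Action
  1  $ R       d y d y y c c $  expand R -> R'
  2  $ R'      d y d y y c c $  expand R' -> S
  3  $ S       d y d y y c c $  expand S -> d R' T
  4  $ T R' d  d y d y y c c $  match d
  5  $ T R'    y d y y c c $    expand R' -> y
  6  $ T y     y d y y c c $    match y
  7  $ T       d y y c c $      expand T -> R' c
  8  $ c R'    d y y c c $      expand R' -> S
  9  $ c S     d y y c c $      expand S -> d R' T
Stack after step 9: $ c T R' d (top = d).

d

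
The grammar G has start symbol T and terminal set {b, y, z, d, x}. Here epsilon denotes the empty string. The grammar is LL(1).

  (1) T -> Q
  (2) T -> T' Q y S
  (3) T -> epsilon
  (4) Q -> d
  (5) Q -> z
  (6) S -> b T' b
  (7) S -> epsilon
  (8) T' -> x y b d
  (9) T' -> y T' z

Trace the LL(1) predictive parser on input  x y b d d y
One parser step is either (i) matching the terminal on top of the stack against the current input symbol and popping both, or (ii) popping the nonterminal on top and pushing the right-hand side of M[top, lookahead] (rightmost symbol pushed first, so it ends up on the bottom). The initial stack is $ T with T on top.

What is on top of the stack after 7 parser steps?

     Stack            Input          Action
  1  $ T              x y b d d y $  expand T -> T' Q y S
  2  $ S y Q T'       x y b d d y $  expand T' -> x y b d
  3  $ S y Q d b y x  x y b d d y $  match x
  4  $ S y Q d b y    y b d d y $    match y
  5  $ S y Q d b      b d d y $      match b
  6  $ S y Q d        d d y $        match d
  7  $ S y Q          d y $          expand Q -> d
Stack after step 7: $ S y d (top = d).

d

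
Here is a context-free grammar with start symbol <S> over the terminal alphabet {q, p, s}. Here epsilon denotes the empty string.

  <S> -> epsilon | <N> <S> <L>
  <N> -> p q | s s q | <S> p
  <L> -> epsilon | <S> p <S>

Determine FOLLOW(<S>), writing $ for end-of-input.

{$, p, s}

FIRST(<S>): from <S>->epsilon we get {epsilon}; from <S>-><N> <S> <L> we get {p, s}. So FIRST(<S>) = {epsilon, p, s}.
FIRST(<N>): from <N>->p q we get {p}; from <N>->s s q we get {s}; from <N>-><S> p we get {p, s}. So FIRST(<N>) = {p, s}.
FIRST(<L>): from <L>->epsilon we get {epsilon}; from <L>-><S> p <S> we get {p, s}. So FIRST(<L>) = {epsilon, p, s}.
FOLLOW(<S>) includes $ since <S> is the start symbol.
FOLLOW(<S>): in <S>-><N> <S> <L>, <S> is followed by <L> with FIRST {epsilon, p, s}; in <S>-><N> <S> <L>, the suffix after <S> is nullable (adds nothing new); in <N>-><S> p, <S> is followed by p with FIRST {p}; in <L>-><S> p <S> (occurrence 1), <S> is followed by p <S> with FIRST {p}; in <L>-><S> p <S> (occurrence 2), the suffix after <S> is empty, so FOLLOW(<S>) ⊇ FOLLOW(<L>) = {$, p, s}. Thus FOLLOW(<S>) = {$, p, s}.
FOLLOW(<N>): in <S>-><N> <S> <L>, <N> is followed by <S> <L> with FIRST {epsilon, p, s}; in <S>-><N> <S> <L>, the suffix after <N> is nullable, so FOLLOW(<N>) ⊇ FOLLOW(<S>) = {$, p, s}. Thus FOLLOW(<N>) = {$, p, s}.
FOLLOW(<L>): in <S>-><N> <S> <L>, the suffix after <L> is empty, so FOLLOW(<L>) ⊇ FOLLOW(<S>) = {$, p, s}. Thus FOLLOW(<L>) = {$, p, s}.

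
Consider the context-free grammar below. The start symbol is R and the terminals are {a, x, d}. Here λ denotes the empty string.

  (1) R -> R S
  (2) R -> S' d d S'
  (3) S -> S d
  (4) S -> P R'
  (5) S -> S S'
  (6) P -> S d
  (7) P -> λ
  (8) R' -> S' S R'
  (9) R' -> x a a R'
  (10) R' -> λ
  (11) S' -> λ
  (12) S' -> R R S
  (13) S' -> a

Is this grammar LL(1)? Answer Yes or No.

No

FIRST(R) = {a, d}
FIRST(S) = {λ, a, d, x}
FIRST(P) = {λ, a, d, x}
FIRST(R') = {λ, a, d, x}
FIRST(S') = {λ, a, d}
FOLLOW(R) = {$, a, d, x}
FOLLOW(S) = {$, a, d, x}
FOLLOW(P) = {$, a, d, x}
FOLLOW(R') = {$, a, d, x}
FOLLOW(S') = {$, a, d, x}
Cell M[P, a] receives both P -> S d and P -> λ — the grammar is not LL(1).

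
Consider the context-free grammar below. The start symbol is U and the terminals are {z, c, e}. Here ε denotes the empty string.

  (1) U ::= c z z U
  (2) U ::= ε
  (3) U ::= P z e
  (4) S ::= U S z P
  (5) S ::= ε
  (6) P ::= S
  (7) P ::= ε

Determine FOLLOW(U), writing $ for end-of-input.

FIRST(U): from U::=c z z U we get {c}; from U::=ε we get {ε}; from U::=P z e we get {c, z}. So FIRST(U) = {ε, c, z}.
FIRST(S): from S::=U S z P we get {c, z}; from S::=ε we get {ε}. So FIRST(S) = {ε, c, z}.
FIRST(P): from P::=S we get {ε, c, z}; from P::=ε we get {ε}. So FIRST(P) = {ε, c, z}.
FOLLOW(U) includes $ since U is the start symbol.
FOLLOW(U): in U::=c z z U, the suffix after U is empty (adds nothing new); in S::=U S z P, U is followed by S z P with FIRST {c, z}. Thus FOLLOW(U) = {$, c, z}.
FOLLOW(S): in S::=U S z P, S is followed by z P with FIRST {z}; in P::=S, the suffix after S is empty, so FOLLOW(S) ⊇ FOLLOW(P) = {z}. Thus FOLLOW(S) = {z}.
FOLLOW(P): in U::=P z e, P is followed by z e with FIRST {z}; in S::=U S z P, the suffix after P is empty, so FOLLOW(P) ⊇ FOLLOW(S) = {z}. Thus FOLLOW(P) = {z}.

{$, c, z}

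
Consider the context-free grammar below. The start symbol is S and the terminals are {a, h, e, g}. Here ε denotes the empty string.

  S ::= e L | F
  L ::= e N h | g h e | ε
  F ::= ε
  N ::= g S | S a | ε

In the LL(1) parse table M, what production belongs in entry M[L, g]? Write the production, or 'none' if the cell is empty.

L ::= g h e

FIRST(L) = {ε, e, g}
FIRST(F) = {ε}
FIRST(S) = {ε, e}  (via F)
FIRST(N) = {ε, a, e, g}  (via S a)
FOLLOW(S) includes $ since S is the start symbol.
FOLLOW(S): in N::=g S, the suffix after S is empty, so FOLLOW(S) ⊇ FOLLOW(N) = {h}; in N::=S a, S is followed by a with FIRST {a}. Thus FOLLOW(S) = {$, a, h}.
FOLLOW(L): in S::=e L, the suffix after L is empty, so FOLLOW(L) ⊇ FOLLOW(S) = {$, a, h}. Thus FOLLOW(L) = {$, a, h}.
For L ::= e N h: FIRST(e N h) = {e}, so it goes in M[L, t] for t ∈ {e}.
For L ::= g h e: FIRST(g h e) = {g}, so it goes in M[L, t] for t ∈ {g}.
For L ::= ε: FIRST(ε) = {ε}, so it goes in M[L, t] for t ∈ {}; since ε ∈ FIRST, also for every t ∈ FOLLOW(L) = {$, a, h}.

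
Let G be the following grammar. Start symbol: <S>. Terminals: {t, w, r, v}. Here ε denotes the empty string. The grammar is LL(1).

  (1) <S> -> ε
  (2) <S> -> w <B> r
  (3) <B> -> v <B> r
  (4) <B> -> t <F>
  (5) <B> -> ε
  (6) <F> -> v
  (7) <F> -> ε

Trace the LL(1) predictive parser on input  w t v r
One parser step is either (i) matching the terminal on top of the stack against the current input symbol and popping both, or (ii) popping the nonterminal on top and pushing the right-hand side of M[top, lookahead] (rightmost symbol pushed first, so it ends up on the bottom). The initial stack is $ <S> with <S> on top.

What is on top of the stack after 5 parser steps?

step 1: stack=$ <S>  input=w t v r $  — expand <S> -> w <B> r
step 2: stack=$ r <B> w  input=w t v r $  — match w
step 3: stack=$ r <B>  input=t v r $  — expand <B> -> t <F>
step 4: stack=$ r <F> t  input=t v r $  — match t
step 5: stack=$ r <F>  input=v r $  — expand <F> -> v
Stack after step 5: $ r v (top = v).

v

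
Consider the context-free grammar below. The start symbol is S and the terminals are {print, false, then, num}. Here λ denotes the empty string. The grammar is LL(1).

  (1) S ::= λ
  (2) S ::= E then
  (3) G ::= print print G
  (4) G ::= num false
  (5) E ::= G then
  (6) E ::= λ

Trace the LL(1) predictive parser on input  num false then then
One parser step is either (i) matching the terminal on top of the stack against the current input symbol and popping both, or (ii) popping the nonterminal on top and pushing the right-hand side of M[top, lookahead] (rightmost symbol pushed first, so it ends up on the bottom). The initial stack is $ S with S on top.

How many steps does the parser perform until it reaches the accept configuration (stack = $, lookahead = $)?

7

     Stack                  Input                  Action
  1  $ S                    num false then then $  expand S ::= E then
  2  $ then E               num false then then $  expand E ::= G then
  3  $ then then G          num false then then $  expand G ::= num false
  4  $ then then false num  num false then then $  match num
  5  $ then then false      false then then $      match false
  6  $ then then            then then $            match then
  7  $ then                 then $                 match then
Accept reached after 7 steps.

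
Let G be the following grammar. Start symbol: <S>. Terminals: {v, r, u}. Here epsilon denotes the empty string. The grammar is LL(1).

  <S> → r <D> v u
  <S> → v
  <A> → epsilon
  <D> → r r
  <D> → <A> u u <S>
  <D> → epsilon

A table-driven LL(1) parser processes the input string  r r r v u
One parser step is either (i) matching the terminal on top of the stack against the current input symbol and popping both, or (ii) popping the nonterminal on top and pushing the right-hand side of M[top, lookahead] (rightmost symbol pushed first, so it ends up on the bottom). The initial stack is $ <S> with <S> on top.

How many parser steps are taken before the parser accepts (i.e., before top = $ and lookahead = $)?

7

     Stack        Input        Action
  1  $ <S>        r r r v u $  expand <S> → r <D> v u
  2  $ u v <D> r  r r r v u $  match r
  3  $ u v <D>    r r v u $    expand <D> → r r
  4  $ u v r r    r r v u $    match r
  5  $ u v r      r v u $      match r
  6  $ u v        v u $        match v
  7  $ u          u $          match u
Accept reached after 7 steps.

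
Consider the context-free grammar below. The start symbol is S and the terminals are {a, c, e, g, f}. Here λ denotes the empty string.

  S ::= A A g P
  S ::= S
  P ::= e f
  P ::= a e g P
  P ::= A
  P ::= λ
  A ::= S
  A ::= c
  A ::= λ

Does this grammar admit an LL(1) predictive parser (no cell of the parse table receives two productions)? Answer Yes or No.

No

FIRST(S) = {c, g}
FIRST(P) = {λ, a, c, e, g}
FIRST(A) = {λ, c, g}
FOLLOW(S) = {$, c, g}
FOLLOW(P) = {$, c, g}
FOLLOW(A) = {$, c, g}
Cell M[A, c] receives both A ::= S and A ::= c and A ::= λ — the grammar is not LL(1).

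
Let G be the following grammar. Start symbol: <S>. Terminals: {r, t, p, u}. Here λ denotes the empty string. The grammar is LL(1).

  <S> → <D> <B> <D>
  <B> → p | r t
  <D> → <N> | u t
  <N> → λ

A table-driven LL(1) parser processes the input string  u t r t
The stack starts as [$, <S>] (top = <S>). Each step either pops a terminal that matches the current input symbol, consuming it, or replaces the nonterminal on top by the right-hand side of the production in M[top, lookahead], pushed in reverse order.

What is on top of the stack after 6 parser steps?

t

     Stack          Input      Action
  1  $ <S>          u t r t $  expand <S> → <D> <B> <D>
  2  $ <D> <B> <D>  u t r t $  expand <D> → u t
  3  $ <D> <B> t u  u t r t $  match u
  4  $ <D> <B> t    t r t $    match t
  5  $ <D> <B>      r t $      expand <B> → r t
  6  $ <D> t r      r t $      match r
Stack after step 6: $ <D> t (top = t).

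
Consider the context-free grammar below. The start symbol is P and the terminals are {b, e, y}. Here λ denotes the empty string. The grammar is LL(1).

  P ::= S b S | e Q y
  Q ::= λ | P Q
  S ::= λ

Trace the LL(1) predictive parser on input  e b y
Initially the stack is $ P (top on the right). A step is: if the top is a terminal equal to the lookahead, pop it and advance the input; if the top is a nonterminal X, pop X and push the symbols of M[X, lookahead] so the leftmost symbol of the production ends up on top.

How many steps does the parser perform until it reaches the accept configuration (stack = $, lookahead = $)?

     Stack        Input    Action
  1  $ P          e b y $  expand P ::= e Q y
  2  $ y Q e      e b y $  match e
  3  $ y Q        b y $    expand Q ::= P Q
  4  $ y Q P      b y $    expand P ::= S b S
  5  $ y Q S b S  b y $    expand S ::= λ
  6  $ y Q S b    b y $    match b
  7  $ y Q S      y $      expand S ::= λ
  8  $ y Q        y $      expand Q ::= λ
  9  $ y          y $      match y
Accept reached after 9 steps.

9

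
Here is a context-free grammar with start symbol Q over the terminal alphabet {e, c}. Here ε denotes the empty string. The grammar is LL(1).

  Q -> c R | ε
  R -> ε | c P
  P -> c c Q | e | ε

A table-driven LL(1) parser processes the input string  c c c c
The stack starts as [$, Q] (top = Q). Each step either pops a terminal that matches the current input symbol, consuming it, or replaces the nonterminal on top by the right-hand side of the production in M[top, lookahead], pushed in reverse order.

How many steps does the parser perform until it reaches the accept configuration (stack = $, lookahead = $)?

step 1: stack=$ Q  input=c c c c $  — expand Q -> c R
step 2: stack=$ R c  input=c c c c $  — match c
step 3: stack=$ R  input=c c c $  — expand R -> c P
step 4: stack=$ P c  input=c c c $  — match c
step 5: stack=$ P  input=c c $  — expand P -> c c Q
step 6: stack=$ Q c c  input=c c $  — match c
step 7: stack=$ Q c  input=c $  — match c
step 8: stack=$ Q  input=$  — expand Q -> ε
Accept reached after 8 steps.

8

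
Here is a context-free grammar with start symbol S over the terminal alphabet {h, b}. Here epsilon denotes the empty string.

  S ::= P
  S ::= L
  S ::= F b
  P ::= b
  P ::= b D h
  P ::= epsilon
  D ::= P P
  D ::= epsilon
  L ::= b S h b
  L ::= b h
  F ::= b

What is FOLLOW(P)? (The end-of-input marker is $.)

FIRST(P): from P::=b we get {b}; from P::=b D h we get {b}; from P::=epsilon we get {epsilon}. So FIRST(P) = {epsilon, b}.
FIRST(L): from L::=b S h b we get {b}; from L::=b h we get {b}. So FIRST(L) = {b}.
FIRST(F): from F::=b we get {b}. So FIRST(F) = {b}.
FIRST(S): from S::=P we get {epsilon, b}; from S::=L we get {b}; from S::=F b we get {b}. So FIRST(S) = {epsilon, b}.
FIRST(D): from D::=P P we get {epsilon, b}; from D::=epsilon we get {epsilon}. So FIRST(D) = {epsilon, b}.
FOLLOW(S) includes $ since S is the start symbol.
FOLLOW(S): in L::=b S h b, S is followed by h b with FIRST {h}. Thus FOLLOW(S) = {$, h}.
FOLLOW(D): in P::=b D h, D is followed by h with FIRST {h}. Thus FOLLOW(D) = {h}.
FOLLOW(P): in S::=P, the suffix after P is empty, so FOLLOW(P) ⊇ FOLLOW(S) = {$, h}; in D::=P P (occurrence 1), P is followed by P with FIRST {epsilon, b}; in D::=P P (occurrence 1), the suffix after P is nullable, so FOLLOW(P) ⊇ FOLLOW(D) = {h}; in D::=P P (occurrence 2), the suffix after P is empty, so FOLLOW(P) ⊇ FOLLOW(D) = {h}. Thus FOLLOW(P) = {$, b, h}.
FOLLOW(L): in S::=L, the suffix after L is empty, so FOLLOW(L) ⊇ FOLLOW(S) = {$, h}. Thus FOLLOW(L) = {$, h}.
FOLLOW(F): in S::=F b, F is followed by b with FIRST {b}. Thus FOLLOW(F) = {b}.

{$, b, h}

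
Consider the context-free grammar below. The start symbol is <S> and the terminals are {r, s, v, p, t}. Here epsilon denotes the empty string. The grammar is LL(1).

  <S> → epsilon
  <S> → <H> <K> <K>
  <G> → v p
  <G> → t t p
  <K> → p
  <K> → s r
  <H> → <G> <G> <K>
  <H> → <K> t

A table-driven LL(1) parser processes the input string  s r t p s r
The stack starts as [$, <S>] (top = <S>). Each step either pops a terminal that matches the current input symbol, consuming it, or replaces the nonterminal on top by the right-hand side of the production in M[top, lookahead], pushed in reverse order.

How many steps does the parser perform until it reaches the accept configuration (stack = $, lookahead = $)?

11

      Stack            Input          Action
   1  $ <S>            s r t p s r $  expand <S> → <H> <K> <K>
   2  $ <K> <K> <H>    s r t p s r $  expand <H> → <K> t
   3  $ <K> <K> t <K>  s r t p s r $  expand <K> → s r
   4  $ <K> <K> t r s  s r t p s r $  match s
   5  $ <K> <K> t r    r t p s r $    match r
   6  $ <K> <K> t      t p s r $      match t
   7  $ <K> <K>        p s r $        expand <K> → p
   8  $ <K> p          p s r $        match p
   9  $ <K>            s r $          expand <K> → s r
  10  $ r s            s r $          match s
  11  $ r              r $            match r
Accept reached after 11 steps.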